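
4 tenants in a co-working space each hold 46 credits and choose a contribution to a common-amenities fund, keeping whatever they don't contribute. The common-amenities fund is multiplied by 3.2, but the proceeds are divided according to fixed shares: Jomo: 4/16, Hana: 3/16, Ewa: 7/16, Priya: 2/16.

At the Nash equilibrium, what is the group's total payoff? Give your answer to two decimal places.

285.20 credits

A player with share s gets back 3.2·s per unit contributed, so full contribution is dominant for anyone with s > 1/3.2 = 0.3125 and zero contribution is dominant for anyone below.
Only Ewa (7/16) clears that bar, contributing 46; the remaining 3 contribute 0. Total contributed: 46.
The common-amenities fund pays out 3.2 × 46 = 147.20 in total (split across the unequal shares, but the aggregate is all that matters for the group sum).
The 3 free-riders keep 46 each, adding 138. Group total = 138 + 147.20 = 285.20.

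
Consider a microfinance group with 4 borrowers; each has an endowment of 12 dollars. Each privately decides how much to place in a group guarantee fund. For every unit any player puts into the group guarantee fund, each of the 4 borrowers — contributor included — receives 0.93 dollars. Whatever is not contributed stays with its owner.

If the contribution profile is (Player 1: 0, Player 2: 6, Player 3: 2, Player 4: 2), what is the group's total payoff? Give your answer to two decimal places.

75.20 dollars

Total contributed: 0 + 6 + 2 + 2 = 10; total kept: 4 × 12 − 10 = 38.
The group guarantee fund pays out 0.93 × 4 × 10 = 37.20 in aggregate.
Group total = 38 + 37.20 = 75.20.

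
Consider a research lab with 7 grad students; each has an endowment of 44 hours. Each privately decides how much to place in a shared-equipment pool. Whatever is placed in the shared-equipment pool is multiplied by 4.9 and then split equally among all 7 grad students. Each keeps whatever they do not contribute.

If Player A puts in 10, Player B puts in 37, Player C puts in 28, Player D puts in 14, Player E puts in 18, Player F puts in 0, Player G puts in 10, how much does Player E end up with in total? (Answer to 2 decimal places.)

Total contributed: 10 + 37 + 28 + 14 + 18 + 0 + 10 = 117.
Each receives 4.9 × 117 / 7 = 81.90 from the shared-equipment pool.
Player E keeps 44 − 18 = 26, so Player E's payoff is 26 + 81.90 = 107.90.

107.90 hours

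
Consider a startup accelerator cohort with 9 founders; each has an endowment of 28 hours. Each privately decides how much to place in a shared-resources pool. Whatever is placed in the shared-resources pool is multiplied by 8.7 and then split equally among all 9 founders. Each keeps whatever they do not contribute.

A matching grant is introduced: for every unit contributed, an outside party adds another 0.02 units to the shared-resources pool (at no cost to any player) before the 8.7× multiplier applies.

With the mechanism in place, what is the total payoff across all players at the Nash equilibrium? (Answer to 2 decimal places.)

252.00 hours

Even with the mechanism, each unit contributed returns only 8.7 × 1.02 / 9 = 0.9860 per unit of net cost, so contributing nothing is still dominant.
At the Nash equilibrium no one contributes; group total payoff = 9 × 28 = 252.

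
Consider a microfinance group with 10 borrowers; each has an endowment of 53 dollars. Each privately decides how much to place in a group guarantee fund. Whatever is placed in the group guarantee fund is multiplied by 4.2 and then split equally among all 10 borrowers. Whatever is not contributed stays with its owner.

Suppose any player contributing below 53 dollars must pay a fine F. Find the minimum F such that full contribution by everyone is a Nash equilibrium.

Given the others contribute fully, the best deviation is to contribute 0 (any partial contribution still incurs the fine and gives up units whose private return 0.4200 is below 1).
Deviating from 53 to 0 saves 53 dollars but forfeits the deviator's share of the drop in the group guarantee fund: 4.2/10 × 53 = 22.26.
So the deviation gain is 53 − 22.26 = 30.74, and the fine must be at least 30.74 dollars to wipe it out.

30.74 dollars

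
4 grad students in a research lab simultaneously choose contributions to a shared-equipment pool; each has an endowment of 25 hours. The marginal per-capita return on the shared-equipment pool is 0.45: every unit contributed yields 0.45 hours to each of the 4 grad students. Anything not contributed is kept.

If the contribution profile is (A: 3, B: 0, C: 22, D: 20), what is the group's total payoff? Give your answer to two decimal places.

136.00 hours

Total contributed: 3 + 0 + 22 + 20 = 45; total kept: 4 × 25 − 45 = 55.
The shared-equipment pool pays out 0.45 × 4 × 45 = 81.00 in aggregate.
Group total = 55 + 81.00 = 136.00.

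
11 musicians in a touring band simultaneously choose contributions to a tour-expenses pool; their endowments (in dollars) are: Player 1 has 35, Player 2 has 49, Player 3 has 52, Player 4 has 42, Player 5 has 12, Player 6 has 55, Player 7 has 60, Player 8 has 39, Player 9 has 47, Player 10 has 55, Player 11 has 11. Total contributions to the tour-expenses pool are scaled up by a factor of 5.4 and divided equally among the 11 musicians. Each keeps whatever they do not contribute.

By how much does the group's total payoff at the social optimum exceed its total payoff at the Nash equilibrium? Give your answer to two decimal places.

The private return per contributed unit is 5.4/11 = 0.4909 < 1 for every player regardless of endowment, so the Nash equilibrium is zero contribution and the group total is Σ E_j = 35 + 49 + 52 + 42 + 12 + 55 + 60 + 39 + 47 + 55 + 11 = 457.
Each contributed unit returns 5.400 to the group, so the social optimum is full contribution by everyone: group total = 5.400 × 457 = 2467.80.
Efficiency loss = (5.400 − 1) × 457 = 2010.80.

2010.80 dollars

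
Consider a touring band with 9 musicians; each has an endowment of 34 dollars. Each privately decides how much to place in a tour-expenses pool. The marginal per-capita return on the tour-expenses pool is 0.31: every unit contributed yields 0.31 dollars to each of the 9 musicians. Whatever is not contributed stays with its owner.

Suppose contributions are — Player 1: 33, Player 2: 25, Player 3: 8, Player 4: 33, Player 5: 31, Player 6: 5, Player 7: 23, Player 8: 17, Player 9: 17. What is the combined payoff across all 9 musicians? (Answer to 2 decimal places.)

649.68 dollars

Total contributed: 33 + 25 + 8 + 33 + 31 + 5 + 23 + 17 + 17 = 192; total kept: 9 × 34 − 192 = 114.
The tour-expenses pool pays out 0.31 × 9 × 192 = 535.68 in aggregate.
Group total = 114 + 535.68 = 649.68.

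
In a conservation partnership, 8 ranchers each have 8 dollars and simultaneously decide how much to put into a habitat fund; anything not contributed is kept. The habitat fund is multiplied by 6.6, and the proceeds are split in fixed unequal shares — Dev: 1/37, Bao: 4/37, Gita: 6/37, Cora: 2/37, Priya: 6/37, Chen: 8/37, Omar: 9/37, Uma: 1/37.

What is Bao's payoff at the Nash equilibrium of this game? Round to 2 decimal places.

30.83 dollars

Each unit j contributes comes back to j as 6.6 × (j's share), so j prefers to contribute only if that share exceeds 1/6.6 = 0.1515; otherwise keeping the unit dominates.
Gita, Priya, Chen and Omar clear that bar, contributing 8 each; the remaining 4 contribute 0. Total contributed: 32.
Bao keeps 8 and receives 6.6 × 32 × 4/37 = 22.83 from the habitat fund, for a payoff of 30.83.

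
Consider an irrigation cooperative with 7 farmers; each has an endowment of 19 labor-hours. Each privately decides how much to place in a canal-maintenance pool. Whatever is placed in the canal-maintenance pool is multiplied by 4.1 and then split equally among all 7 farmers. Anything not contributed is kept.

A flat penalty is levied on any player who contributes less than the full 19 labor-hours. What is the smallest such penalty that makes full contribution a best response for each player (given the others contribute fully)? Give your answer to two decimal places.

Given the others contribute fully, the best deviation is to contribute 0 (any partial contribution still incurs the fine and gives up units whose private return 0.5857 is below 1).
Deviating from 19 to 0 saves 19 labor-hours but forfeits the deviator's share of the drop in the canal-maintenance pool: 4.1/7 × 19 = 11.13.
So the deviation gain is 19 − 11.13 = 7.87, and the fine must be at least 7.87 labor-hours to wipe it out.

7.87 labor-hours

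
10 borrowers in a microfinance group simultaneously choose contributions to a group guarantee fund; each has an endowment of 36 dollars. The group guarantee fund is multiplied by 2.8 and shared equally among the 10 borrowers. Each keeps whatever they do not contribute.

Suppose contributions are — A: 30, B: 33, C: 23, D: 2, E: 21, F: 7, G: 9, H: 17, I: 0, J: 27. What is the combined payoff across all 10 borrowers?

664.20 dollars

Total contributed: 30 + 33 + 23 + 2 + 21 + 7 + 9 + 17 + 0 + 27 = 169; total kept: 10 × 36 − 169 = 191.
The group guarantee fund pays out 2.8 × 169 = 473.20 in aggregate.
Group total = 191 + 473.20 = 664.20.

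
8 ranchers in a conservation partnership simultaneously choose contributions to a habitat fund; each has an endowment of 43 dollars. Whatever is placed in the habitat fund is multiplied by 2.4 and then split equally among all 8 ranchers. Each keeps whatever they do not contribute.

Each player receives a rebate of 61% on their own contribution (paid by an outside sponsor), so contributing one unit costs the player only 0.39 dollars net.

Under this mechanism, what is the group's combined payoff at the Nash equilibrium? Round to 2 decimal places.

344.00 dollars

Even with the mechanism, each unit contributed returns only (2.4/8) / 0.39 = 0.7692 per unit of net cost, so contributing nothing is still dominant.
Everyone keeps their endowment and the group total is 8 × 43 = 344.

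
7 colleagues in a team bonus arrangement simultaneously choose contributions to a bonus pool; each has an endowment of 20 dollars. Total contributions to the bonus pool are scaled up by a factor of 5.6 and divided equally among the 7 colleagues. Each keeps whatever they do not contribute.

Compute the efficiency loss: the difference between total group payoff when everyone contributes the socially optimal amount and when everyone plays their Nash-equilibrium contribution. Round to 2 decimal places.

Each contributed unit returns 5.6/7 = 0.8000 to its contributor — below 1 — so contributing 0 is dominant for every player. At the Nash equilibrium everyone keeps their 20, and the group total is 7 × 20 = 140.
Each contributed unit returns 5.600 to the group as a whole (0.8000 to each of 7 players), which exceeds 1, so the social optimum is full contribution: group total = 5.600 × 140 = 784.00.
Efficiency loss = 784.00 − 140 = 644.00.

644.00 dollars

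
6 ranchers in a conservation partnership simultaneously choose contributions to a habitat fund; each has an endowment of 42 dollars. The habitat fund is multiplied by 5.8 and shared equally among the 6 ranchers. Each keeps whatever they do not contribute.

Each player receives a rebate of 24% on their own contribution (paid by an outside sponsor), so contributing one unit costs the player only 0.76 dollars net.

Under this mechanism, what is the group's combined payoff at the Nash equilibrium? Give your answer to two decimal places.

The effective private return per unit is now (5.8/6) / 0.76 = 1.2719 > 1, so every player's dominant strategy flips to full contribution.
At the Nash equilibrium everyone contributes 42. Group total payoff = 6 × (42 × 0.24 + 5.8 × 42) = 1522.08.

1522.08 dollars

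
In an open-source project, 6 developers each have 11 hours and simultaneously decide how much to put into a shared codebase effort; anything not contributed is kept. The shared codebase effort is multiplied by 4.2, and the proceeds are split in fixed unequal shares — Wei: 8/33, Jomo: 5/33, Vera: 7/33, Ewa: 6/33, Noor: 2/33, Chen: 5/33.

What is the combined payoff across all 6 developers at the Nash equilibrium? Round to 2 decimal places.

101.20 hours

For player j, contributing a unit is worthwhile iff 4.2 × (j's share) ≥ 1, i.e. iff j's share is at least 0.2381.
Only Wei (8/33) clears that bar, contributing 11; the remaining 5 contribute 0. Total contributed: 11.
The shared codebase effort pays out 4.2 × 11 = 46.20 in total (split across the unequal shares, but the aggregate is all that matters for the group sum).
The 5 free-riders keep 11 each, adding 55. Group total = 55 + 46.20 = 101.20.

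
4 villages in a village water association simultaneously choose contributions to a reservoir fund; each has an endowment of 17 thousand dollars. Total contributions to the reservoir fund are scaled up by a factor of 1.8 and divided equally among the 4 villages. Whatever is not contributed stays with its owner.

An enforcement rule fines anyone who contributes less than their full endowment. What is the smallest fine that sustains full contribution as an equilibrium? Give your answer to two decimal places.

Given the others contribute fully, the best deviation is to contribute 0 (any partial contribution still incurs the fine and gives up units whose private return 0.4500 is below 1).
Deviating from 17 to 0 saves 17 thousand dollars but forfeits the deviator's share of the drop in the reservoir fund: 1.8/4 × 17 = 7.65.
So the deviation gain is 17 − 7.65 = 9.35, and the fine must be at least 9.35 thousand dollars to wipe it out.

9.35 thousand dollars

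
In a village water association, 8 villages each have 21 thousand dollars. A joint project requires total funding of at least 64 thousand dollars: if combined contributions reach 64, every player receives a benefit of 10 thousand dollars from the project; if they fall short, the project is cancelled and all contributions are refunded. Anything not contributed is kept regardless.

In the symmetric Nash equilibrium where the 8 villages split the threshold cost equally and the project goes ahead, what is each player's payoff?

23 thousand dollars

Equal share of the threshold: 64/8 = 8.
At this profile no one gains by cutting their contribution: any cut drops the total below 64, the project is cancelled, contributions are refunded, and the deviator ends with 21, which is less than 21 − 8 + 10 = 23. Contributing more than 8 just wastes the excess. So contributing exactly 8 is a best response.
Each player's payoff: 21 − 8 + 10 = 23.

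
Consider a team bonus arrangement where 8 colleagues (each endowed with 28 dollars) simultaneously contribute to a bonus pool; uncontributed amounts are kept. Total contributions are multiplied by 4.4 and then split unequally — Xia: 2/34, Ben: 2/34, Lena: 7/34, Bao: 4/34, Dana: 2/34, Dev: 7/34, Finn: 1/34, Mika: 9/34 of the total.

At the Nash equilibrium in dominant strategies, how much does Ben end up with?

Each unit j contributes comes back to j as 4.4 × (j's share), so j prefers to contribute only if that share exceeds 1/4.4 = 0.2273; otherwise keeping the unit dominates.
The only share above 0.2273 is Mika's 9/34, contributing 28; the remaining 7 contribute 0. Total contributed: 28.
Ben keeps 28 and receives 4.4 × 28 × 2/34 = 7.25 from the bonus pool, for a payoff of 35.25.

35.25 dollars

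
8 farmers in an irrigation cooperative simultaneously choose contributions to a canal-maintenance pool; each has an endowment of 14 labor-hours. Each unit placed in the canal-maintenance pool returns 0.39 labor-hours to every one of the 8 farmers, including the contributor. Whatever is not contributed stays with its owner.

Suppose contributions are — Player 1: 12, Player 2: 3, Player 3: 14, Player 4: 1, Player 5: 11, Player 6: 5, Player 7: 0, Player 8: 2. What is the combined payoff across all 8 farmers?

Total contributed: 12 + 3 + 14 + 1 + 11 + 5 + 0 + 2 = 48; total kept: 8 × 14 − 48 = 64.
The canal-maintenance pool pays out 0.39 × 8 × 48 = 149.76 in aggregate.
Group total = 64 + 149.76 = 213.76.

213.76 labor-hours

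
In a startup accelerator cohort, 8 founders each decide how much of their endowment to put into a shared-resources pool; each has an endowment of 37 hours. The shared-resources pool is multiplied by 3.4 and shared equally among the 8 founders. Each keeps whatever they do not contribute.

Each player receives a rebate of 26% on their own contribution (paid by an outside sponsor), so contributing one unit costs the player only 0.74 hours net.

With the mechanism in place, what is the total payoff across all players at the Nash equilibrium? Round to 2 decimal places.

296.00 hours

Even with the mechanism, each unit contributed returns only (3.4/8) / 0.74 = 0.5743 per unit of net cost, so contributing nothing is still dominant.
Everyone keeps their endowment and the group total is 8 × 37 = 296.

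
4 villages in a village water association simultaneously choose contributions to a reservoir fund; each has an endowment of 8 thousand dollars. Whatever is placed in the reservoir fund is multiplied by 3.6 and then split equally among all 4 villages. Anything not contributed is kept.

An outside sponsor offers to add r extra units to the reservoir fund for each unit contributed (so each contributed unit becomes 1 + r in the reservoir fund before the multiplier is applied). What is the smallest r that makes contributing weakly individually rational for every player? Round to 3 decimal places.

With matching at rate r, one contributed unit becomes (1 + r) in the reservoir fund and returns 3.6 × (1 + r) / 4 to the contributor.
Setting this equal to 1: 1 + r = 4/3.6 = 1.1111.
So the minimum matching rate is r = 1.1111 − 1 = 0.111.

0.111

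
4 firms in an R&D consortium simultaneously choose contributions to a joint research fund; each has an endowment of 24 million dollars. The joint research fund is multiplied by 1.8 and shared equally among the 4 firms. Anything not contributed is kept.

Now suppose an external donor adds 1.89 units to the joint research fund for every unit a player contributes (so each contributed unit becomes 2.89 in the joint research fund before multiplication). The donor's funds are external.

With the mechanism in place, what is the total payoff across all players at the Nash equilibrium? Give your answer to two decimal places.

Under the mechanism each unit contributed yields 1.8 × 2.89 / 4 = 1.3005 back to its contributor per unit of net cost, which exceeds 1, making full contribution the dominant choice for everyone.
At the Nash equilibrium everyone contributes 24. Group total payoff = 1.8 × 2.89 × 96 = 499.39.

499.39 million dollars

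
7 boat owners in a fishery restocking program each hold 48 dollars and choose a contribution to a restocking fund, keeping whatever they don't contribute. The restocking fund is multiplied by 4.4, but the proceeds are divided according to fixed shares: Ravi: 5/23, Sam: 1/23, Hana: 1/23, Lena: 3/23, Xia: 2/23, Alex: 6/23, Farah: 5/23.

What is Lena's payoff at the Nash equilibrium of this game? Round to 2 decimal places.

Player j's private return per contributed unit is 4.4 × (j's share). Contributing is weakly dominant for j when that share is at least 1/4.4 = 0.2273, and contributing 0 is dominant otherwise.
Alex alone (share 6/23) is above the threshold, contributing 48; the remaining 6 contribute 0. Total contributed: 48.
Lena keeps 48 and receives 4.4 × 48 × 3/23 = 27.55 from the restocking fund, for a payoff of 75.55.

75.55 dollars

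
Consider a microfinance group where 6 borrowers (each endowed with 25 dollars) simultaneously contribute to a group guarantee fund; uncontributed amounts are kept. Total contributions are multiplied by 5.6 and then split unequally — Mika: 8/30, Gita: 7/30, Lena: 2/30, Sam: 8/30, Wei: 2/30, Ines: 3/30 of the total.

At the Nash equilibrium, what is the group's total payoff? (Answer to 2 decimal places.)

A player with share s gets back 5.6·s per unit contributed, so full contribution is dominant for anyone with s > 1/5.6 = 0.1786 and zero contribution is dominant for anyone below.
Mika, Gita and Sam are above the threshold, contributing 25 each; the remaining 3 contribute 0. Total contributed: 75.
The group guarantee fund pays out 5.6 × 75 = 420.00 in total (split across the unequal shares, but the aggregate is all that matters for the group sum).
The 3 free-riders keep 25 each, adding 75. Group total = 75 + 420.00 = 495.00.

495.00 dollars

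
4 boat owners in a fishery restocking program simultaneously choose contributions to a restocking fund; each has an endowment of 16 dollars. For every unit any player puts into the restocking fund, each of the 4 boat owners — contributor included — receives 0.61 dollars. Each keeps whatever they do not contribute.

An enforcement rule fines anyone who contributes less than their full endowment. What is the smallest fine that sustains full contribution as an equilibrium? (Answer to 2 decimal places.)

Given the others contribute fully, the best deviation is to contribute 0 (any partial contribution still incurs the fine and gives up units whose private return 0.61 is below 1).
Deviating from 16 to 0 saves 16 dollars but forfeits the deviator's share of the drop in the restocking fund: 0.61 × 16 = 9.76.
So the deviation gain is 16 − 9.76 = 6.24, and the fine must be at least 6.24 dollars to wipe it out.

6.24 dollars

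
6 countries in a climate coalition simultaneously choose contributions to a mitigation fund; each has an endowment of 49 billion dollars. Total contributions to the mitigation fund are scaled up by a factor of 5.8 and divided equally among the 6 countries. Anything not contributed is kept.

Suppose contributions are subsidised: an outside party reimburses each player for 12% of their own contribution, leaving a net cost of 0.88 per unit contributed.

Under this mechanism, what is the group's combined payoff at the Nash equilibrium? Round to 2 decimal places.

With the mechanism, a contributed unit returns (5.8/6) / 0.88 = 1.0985 per unit of net cost to the contributor — now above 1 — so contributing fully is weakly dominant for every player.
So the Nash equilibrium is full contribution by all 6; the group earns 6 × (49 × 0.12 + 5.8 × 49) = 1740.48.

1740.48 billion dollars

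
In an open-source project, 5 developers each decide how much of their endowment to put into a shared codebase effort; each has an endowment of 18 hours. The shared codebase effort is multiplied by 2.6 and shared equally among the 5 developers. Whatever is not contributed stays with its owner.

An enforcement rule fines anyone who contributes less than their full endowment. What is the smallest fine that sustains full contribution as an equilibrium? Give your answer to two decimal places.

Given the others contribute fully, the best deviation is to contribute 0 (any partial contribution still incurs the fine and gives up units whose private return 0.5200 is below 1).
Deviating from 18 to 0 saves 18 hours but forfeits the deviator's share of the drop in the shared codebase effort: 2.6/5 × 18 = 9.36.
So the deviation gain is 18 − 9.36 = 8.64, and the fine must be at least 8.64 hours to wipe it out.

8.64 hours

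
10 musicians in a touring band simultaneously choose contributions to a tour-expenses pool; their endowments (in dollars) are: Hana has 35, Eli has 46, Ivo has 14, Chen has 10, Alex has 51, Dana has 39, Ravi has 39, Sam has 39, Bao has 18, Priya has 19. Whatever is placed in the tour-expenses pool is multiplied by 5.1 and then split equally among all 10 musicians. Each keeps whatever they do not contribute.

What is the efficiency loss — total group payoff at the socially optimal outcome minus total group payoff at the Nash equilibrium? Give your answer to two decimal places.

1271.00 dollars

The private return per contributed unit is 5.1/10 = 0.5100 < 1 for every player regardless of endowment, so the Nash equilibrium is zero contribution and the group total is Σ E_j = 35 + 46 + 14 + 10 + 51 + 39 + 39 + 39 + 18 + 19 = 310.
Each contributed unit returns 5.100 to the group, so the social optimum is full contribution by everyone: group total = 5.100 × 310 = 1581.00.
Efficiency loss = (5.100 − 1) × 310 = 1271.00.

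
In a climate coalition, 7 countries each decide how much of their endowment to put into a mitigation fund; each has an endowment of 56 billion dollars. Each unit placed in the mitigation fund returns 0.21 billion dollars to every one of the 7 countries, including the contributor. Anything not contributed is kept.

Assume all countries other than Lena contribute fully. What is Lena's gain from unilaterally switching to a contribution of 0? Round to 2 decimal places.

44.24 billion dollars

Switching from a contribution of 56 to 0 lets Lena keep an extra 56 billion dollars, but lowers the mitigation fund by 56, which costs Lena their own share of that drop: 0.21 × 56 = 11.76.
Net gain = 56 − 11.76 = 44.24. The private return per contributed unit (0.21) is below 1, so free-riding is indeed the best response regardless of what the others do.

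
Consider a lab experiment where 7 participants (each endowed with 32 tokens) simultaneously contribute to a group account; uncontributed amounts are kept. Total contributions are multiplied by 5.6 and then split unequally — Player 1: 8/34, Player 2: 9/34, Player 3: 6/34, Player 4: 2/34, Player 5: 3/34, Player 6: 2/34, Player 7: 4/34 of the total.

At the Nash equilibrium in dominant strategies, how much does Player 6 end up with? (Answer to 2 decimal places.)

53.08 tokens

Player j's private return per contributed unit is 5.6 × (j's share). Contributing is weakly dominant for j when that share is at least 1/5.6 = 0.1786, and contributing 0 is dominant otherwise.
Player 1 and Player 2 are above the threshold, contributing 32 each; the remaining 5 contribute 0. Total contributed: 64.
Player 6 keeps 32 and receives 5.6 × 64 × 2/34 = 21.08 from the group account, for a payoff of 53.08.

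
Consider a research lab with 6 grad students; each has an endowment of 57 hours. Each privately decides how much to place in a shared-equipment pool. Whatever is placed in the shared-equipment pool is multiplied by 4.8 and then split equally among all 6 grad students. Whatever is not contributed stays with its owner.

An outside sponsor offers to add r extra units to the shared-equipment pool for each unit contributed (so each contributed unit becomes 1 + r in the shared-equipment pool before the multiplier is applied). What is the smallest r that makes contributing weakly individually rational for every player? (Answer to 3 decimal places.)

With matching at rate r, one contributed unit becomes (1 + r) in the shared-equipment pool and returns 4.8 × (1 + r) / 6 to the contributor.
Setting this equal to 1: 1 + r = 6/4.8 = 1.2500.
So the minimum matching rate is r = 1.2500 − 1 = 0.250.

0.250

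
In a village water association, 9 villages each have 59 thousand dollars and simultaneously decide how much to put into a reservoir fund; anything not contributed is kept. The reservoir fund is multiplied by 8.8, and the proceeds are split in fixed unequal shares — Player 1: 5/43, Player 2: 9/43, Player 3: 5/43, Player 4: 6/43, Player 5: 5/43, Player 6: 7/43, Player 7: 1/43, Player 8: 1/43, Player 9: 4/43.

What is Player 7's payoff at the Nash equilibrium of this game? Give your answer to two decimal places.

Each unit j contributes comes back to j as 8.8 × (j's share), so j prefers to contribute only if that share exceeds 1/8.8 = 0.1136; otherwise keeping the unit dominates.
Player 1, Player 2, Player 3, Player 4, Player 5 and Player 6 clear that bar, contributing 59 each; the remaining 3 contribute 0. Total contributed: 354.
Player 7 keeps 59 and receives 8.8 × 354 × 1/43 = 72.45 from the reservoir fund, for a payoff of 131.45.

131.45 thousand dollars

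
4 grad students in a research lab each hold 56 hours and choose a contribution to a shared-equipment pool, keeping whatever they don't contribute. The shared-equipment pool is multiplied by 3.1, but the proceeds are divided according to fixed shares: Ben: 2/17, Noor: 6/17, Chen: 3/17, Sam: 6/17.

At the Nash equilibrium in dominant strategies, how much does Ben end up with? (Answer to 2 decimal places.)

Each unit j contributes comes back to j as 3.1 × (j's share), so j prefers to contribute only if that share exceeds 1/3.1 = 0.3226; otherwise keeping the unit dominates.
Noor and Sam are above the threshold, contributing 56 each; the remaining 2 contribute 0. Total contributed: 112.
Ben keeps 56 and receives 3.1 × 112 × 2/17 = 40.85 from the shared-equipment pool, for a payoff of 96.85.

96.85 hours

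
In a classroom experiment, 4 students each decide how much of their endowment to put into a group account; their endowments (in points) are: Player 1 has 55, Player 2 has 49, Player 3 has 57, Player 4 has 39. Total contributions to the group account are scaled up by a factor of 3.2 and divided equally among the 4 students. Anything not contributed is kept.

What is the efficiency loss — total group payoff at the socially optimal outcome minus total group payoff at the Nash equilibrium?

440.00 points

The private return per contributed unit is 3.2/4 = 0.8000 < 1 for every player regardless of endowment, so the Nash equilibrium is zero contribution and the group total is Σ E_j = 55 + 49 + 57 + 39 = 200.
Each contributed unit returns 3.200 to the group, so the social optimum is full contribution by everyone: group total = 3.200 × 200 = 640.00.
Efficiency loss = (3.200 − 1) × 200 = 440.00.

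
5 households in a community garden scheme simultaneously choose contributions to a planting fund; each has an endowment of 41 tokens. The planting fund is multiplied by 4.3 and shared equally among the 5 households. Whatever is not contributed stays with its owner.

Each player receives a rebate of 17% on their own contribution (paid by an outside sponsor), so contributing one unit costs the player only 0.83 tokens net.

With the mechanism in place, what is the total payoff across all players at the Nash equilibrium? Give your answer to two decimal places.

The effective private return per unit is now (4.3/5) / 0.83 = 1.0361 > 1, so every player's dominant strategy flips to full contribution.
So the Nash equilibrium is full contribution by all 5; the group earns 5 × (41 × 0.17 + 4.3 × 41) = 916.35.

916.35 tokens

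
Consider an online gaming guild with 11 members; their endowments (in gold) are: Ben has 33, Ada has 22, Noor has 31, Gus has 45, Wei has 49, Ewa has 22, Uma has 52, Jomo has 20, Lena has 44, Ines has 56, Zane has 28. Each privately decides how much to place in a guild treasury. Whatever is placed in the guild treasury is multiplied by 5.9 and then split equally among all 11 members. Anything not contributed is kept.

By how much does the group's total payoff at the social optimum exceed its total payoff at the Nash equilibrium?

1969.80 gold

The private return per contributed unit is 5.9/11 = 0.5364 < 1 for every player regardless of endowment, so the Nash equilibrium is zero contribution and the group total is Σ E_j = 33 + 22 + 31 + 45 + 49 + 22 + 52 + 20 + 44 + 56 + 28 = 402.
Each contributed unit returns 5.900 to the group, so the social optimum is full contribution by everyone: group total = 5.900 × 402 = 2371.80.
Efficiency loss = (5.900 − 1) × 402 = 1969.80.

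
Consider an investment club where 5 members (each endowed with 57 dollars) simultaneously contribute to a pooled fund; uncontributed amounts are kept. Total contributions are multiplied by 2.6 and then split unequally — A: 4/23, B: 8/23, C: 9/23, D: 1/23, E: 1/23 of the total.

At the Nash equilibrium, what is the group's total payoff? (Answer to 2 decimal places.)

376.20 dollars

A player with share s gets back 2.6·s per unit contributed, so full contribution is dominant for anyone with s > 1/2.6 = 0.3846 and zero contribution is dominant for anyone below.
C alone (share 9/23) is above the threshold, contributing 57; the remaining 4 contribute 0. Total contributed: 57.
The pooled fund pays out 2.6 × 57 = 148.20 in total (split across the unequal shares, but the aggregate is all that matters for the group sum).
The 4 free-riders keep 57 each, adding 228. Group total = 228 + 148.20 = 376.20.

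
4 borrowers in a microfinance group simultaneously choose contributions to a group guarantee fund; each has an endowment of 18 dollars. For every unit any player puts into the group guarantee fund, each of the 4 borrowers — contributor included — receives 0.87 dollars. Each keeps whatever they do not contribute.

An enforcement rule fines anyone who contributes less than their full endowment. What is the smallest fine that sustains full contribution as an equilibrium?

2.34 dollars

Given the others contribute fully, the best deviation is to contribute 0 (any partial contribution still incurs the fine and gives up units whose private return 0.87 is below 1).
Deviating from 18 to 0 saves 18 dollars but forfeits the deviator's share of the drop in the group guarantee fund: 0.87 × 18 = 15.66.
So the deviation gain is 18 − 15.66 = 2.34, and the fine must be at least 2.34 dollars to wipe it out.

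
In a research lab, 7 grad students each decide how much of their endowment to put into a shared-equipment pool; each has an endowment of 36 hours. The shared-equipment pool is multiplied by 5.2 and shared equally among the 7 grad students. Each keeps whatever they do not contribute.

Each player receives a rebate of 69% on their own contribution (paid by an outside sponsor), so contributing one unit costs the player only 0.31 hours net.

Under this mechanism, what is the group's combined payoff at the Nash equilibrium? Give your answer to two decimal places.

1484.28 hours

Under the mechanism each unit contributed yields (5.2/7) / 0.31 = 2.3963 back to its contributor per unit of net cost, which exceeds 1, making full contribution the dominant choice for everyone.
At the Nash equilibrium everyone contributes 36. Group total payoff = 7 × (36 × 0.69 + 5.2 × 36) = 1484.28.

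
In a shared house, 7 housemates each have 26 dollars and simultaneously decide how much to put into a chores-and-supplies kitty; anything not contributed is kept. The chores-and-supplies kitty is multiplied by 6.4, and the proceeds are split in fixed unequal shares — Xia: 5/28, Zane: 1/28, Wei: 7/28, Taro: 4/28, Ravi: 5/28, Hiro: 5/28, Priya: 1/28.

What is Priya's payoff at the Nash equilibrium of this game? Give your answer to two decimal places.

49.77 dollars

A player with share s gets back 6.4·s per unit contributed, so full contribution is dominant for anyone with s > 1/6.4 = 0.1563 and zero contribution is dominant for anyone below.
Xia, Wei, Ravi and Hiro are above the threshold, contributing 26 each; the remaining 3 contribute 0. Total contributed: 104.
Priya keeps 26 and receives 6.4 × 104 × 1/28 = 23.77 from the chores-and-supplies kitty, for a payoff of 49.77.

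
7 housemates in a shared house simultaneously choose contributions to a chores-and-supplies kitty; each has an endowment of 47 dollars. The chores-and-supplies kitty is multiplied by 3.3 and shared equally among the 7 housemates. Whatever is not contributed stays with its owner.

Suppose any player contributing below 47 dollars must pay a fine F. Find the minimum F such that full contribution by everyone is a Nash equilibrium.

Given the others contribute fully, the best deviation is to contribute 0 (any partial contribution still incurs the fine and gives up units whose private return 0.4714 is below 1).
Deviating from 47 to 0 saves 47 dollars but forfeits the deviator's share of the drop in the chores-and-supplies kitty: 3.3/7 × 47 = 22.16.
So the deviation gain is 47 − 22.16 = 24.84, and the fine must be at least 24.84 dollars to wipe it out.

24.84 dollars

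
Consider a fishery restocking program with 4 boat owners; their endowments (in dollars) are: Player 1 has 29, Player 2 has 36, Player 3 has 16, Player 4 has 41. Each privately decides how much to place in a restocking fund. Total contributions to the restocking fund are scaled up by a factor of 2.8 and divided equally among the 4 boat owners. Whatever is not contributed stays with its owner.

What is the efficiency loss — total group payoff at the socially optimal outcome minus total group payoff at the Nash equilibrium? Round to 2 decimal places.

219.60 dollars

The private return per contributed unit is 2.8/4 = 0.7000 < 1 for every player regardless of endowment, so the Nash equilibrium is zero contribution and the group total is Σ E_j = 29 + 36 + 16 + 41 = 122.
Each contributed unit returns 2.800 to the group, so the social optimum is full contribution by everyone: group total = 2.800 × 122 = 341.60.
Efficiency loss = (2.800 − 1) × 122 = 219.60.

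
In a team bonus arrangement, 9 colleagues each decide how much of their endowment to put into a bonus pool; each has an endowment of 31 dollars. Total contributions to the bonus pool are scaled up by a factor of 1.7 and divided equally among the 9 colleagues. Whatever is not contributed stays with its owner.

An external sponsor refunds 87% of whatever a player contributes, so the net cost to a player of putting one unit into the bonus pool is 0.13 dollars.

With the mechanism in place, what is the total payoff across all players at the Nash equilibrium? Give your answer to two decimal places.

The effective private return per unit is now (1.7/9) / 0.13 = 1.4530 > 1, so every player's dominant strategy flips to full contribution.
At the Nash equilibrium everyone contributes 31. Group total payoff = 9 × (31 × 0.87 + 1.7 × 31) = 717.03.

717.03 dollars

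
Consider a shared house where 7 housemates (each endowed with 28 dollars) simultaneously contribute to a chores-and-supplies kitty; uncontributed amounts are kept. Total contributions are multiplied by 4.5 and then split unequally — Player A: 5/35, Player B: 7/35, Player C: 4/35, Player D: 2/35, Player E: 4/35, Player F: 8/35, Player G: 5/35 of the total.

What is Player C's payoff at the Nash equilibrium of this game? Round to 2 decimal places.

A player with share s gets back 4.5·s per unit contributed, so full contribution is dominant for anyone with s > 1/4.5 = 0.2222 and zero contribution is dominant for anyone below.
The only share above 0.2222 is Player F's 8/35, contributing 28; the remaining 6 contribute 0. Total contributed: 28.
Player C keeps 28 and receives 4.5 × 28 × 4/35 = 14.40 from the chores-and-supplies kitty, for a payoff of 42.40.

42.40 dollars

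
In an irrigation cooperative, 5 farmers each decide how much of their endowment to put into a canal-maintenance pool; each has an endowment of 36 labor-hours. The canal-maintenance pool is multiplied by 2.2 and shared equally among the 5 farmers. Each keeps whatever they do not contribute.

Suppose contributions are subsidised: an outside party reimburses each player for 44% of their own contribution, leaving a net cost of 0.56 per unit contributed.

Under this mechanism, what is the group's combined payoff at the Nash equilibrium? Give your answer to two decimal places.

180.00 labor-hours

Even with the mechanism, each unit contributed returns only (2.2/5) / 0.56 = 0.7857 per unit of net cost, so contributing nothing is still dominant.
Everyone keeps their endowment and the group total is 5 × 36 = 180.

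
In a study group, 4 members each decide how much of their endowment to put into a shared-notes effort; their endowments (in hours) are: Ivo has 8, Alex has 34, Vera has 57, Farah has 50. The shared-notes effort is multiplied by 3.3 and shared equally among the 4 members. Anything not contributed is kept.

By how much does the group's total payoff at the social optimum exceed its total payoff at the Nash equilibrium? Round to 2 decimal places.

342.70 hours

The private return per contributed unit is 3.3/4 = 0.8250 < 1 for every player regardless of endowment, so the Nash equilibrium is zero contribution and the group total is Σ E_j = 8 + 34 + 57 + 50 = 149.
Each contributed unit returns 3.300 to the group, so the social optimum is full contribution by everyone: group total = 3.300 × 149 = 491.70.
Efficiency loss = (3.300 − 1) × 149 = 342.70.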